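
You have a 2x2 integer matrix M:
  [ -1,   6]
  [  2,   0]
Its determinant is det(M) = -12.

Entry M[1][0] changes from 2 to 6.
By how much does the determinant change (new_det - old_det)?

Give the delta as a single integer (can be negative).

Cofactor C_10 = -6
Entry delta = 6 - 2 = 4
Det delta = entry_delta * cofactor = 4 * -6 = -24

Answer: -24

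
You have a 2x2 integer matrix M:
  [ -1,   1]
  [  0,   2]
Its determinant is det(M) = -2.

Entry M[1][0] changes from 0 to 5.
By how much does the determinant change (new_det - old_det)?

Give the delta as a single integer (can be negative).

Cofactor C_10 = -1
Entry delta = 5 - 0 = 5
Det delta = entry_delta * cofactor = 5 * -1 = -5

Answer: -5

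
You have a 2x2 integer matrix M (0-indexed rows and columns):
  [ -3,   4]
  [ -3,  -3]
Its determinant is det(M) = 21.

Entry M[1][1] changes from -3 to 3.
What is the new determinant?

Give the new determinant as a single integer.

det is linear in row 1: changing M[1][1] by delta changes det by delta * cofactor(1,1).
Cofactor C_11 = (-1)^(1+1) * minor(1,1) = -3
Entry delta = 3 - -3 = 6
Det delta = 6 * -3 = -18
New det = 21 + -18 = 3

Answer: 3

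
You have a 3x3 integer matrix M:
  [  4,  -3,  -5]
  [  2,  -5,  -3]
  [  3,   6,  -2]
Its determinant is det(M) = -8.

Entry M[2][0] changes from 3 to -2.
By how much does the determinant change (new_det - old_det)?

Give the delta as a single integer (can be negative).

Answer: 80

Derivation:
Cofactor C_20 = -16
Entry delta = -2 - 3 = -5
Det delta = entry_delta * cofactor = -5 * -16 = 80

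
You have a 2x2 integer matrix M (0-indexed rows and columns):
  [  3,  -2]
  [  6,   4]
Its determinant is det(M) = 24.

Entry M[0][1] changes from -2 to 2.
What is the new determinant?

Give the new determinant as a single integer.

Answer: 0

Derivation:
det is linear in row 0: changing M[0][1] by delta changes det by delta * cofactor(0,1).
Cofactor C_01 = (-1)^(0+1) * minor(0,1) = -6
Entry delta = 2 - -2 = 4
Det delta = 4 * -6 = -24
New det = 24 + -24 = 0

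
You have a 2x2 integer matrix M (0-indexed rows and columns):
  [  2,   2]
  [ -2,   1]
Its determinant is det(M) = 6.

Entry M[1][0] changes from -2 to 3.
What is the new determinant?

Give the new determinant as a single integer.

det is linear in row 1: changing M[1][0] by delta changes det by delta * cofactor(1,0).
Cofactor C_10 = (-1)^(1+0) * minor(1,0) = -2
Entry delta = 3 - -2 = 5
Det delta = 5 * -2 = -10
New det = 6 + -10 = -4

Answer: -4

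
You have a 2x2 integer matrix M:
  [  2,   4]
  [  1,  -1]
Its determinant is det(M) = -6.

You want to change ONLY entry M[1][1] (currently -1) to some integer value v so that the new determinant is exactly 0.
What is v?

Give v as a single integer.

det is linear in entry M[1][1]: det = old_det + (v - -1) * C_11
Cofactor C_11 = 2
Want det = 0: -6 + (v - -1) * 2 = 0
  (v - -1) = 6 / 2 = 3
  v = -1 + (3) = 2

Answer: 2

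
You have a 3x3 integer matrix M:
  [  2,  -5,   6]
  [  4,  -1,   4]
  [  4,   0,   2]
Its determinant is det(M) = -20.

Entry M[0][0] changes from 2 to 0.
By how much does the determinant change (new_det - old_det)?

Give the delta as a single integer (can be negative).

Cofactor C_00 = -2
Entry delta = 0 - 2 = -2
Det delta = entry_delta * cofactor = -2 * -2 = 4

Answer: 4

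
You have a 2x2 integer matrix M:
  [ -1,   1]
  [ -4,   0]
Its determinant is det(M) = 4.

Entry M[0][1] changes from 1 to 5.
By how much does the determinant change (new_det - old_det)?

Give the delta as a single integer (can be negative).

Cofactor C_01 = 4
Entry delta = 5 - 1 = 4
Det delta = entry_delta * cofactor = 4 * 4 = 16

Answer: 16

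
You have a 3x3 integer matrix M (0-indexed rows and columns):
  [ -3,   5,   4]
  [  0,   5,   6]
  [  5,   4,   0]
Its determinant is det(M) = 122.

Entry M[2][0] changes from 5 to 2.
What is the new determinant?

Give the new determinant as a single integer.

Answer: 92

Derivation:
det is linear in row 2: changing M[2][0] by delta changes det by delta * cofactor(2,0).
Cofactor C_20 = (-1)^(2+0) * minor(2,0) = 10
Entry delta = 2 - 5 = -3
Det delta = -3 * 10 = -30
New det = 122 + -30 = 92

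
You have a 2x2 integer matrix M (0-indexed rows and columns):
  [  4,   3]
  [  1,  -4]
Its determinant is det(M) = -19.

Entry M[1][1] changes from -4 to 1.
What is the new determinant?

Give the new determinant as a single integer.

Answer: 1

Derivation:
det is linear in row 1: changing M[1][1] by delta changes det by delta * cofactor(1,1).
Cofactor C_11 = (-1)^(1+1) * minor(1,1) = 4
Entry delta = 1 - -4 = 5
Det delta = 5 * 4 = 20
New det = -19 + 20 = 1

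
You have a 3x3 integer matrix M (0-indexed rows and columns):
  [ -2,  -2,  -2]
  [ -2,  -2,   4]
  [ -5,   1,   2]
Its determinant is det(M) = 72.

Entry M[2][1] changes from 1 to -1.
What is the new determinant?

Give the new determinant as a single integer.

Answer: 48

Derivation:
det is linear in row 2: changing M[2][1] by delta changes det by delta * cofactor(2,1).
Cofactor C_21 = (-1)^(2+1) * minor(2,1) = 12
Entry delta = -1 - 1 = -2
Det delta = -2 * 12 = -24
New det = 72 + -24 = 48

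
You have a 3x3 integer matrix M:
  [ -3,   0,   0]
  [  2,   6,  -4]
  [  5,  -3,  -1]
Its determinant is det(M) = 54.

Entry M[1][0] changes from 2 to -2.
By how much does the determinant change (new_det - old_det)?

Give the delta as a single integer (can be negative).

Cofactor C_10 = 0
Entry delta = -2 - 2 = -4
Det delta = entry_delta * cofactor = -4 * 0 = 0

Answer: 0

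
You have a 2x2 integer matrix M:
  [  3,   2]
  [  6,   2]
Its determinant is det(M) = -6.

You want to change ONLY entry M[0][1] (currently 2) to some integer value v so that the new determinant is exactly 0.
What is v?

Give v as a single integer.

det is linear in entry M[0][1]: det = old_det + (v - 2) * C_01
Cofactor C_01 = -6
Want det = 0: -6 + (v - 2) * -6 = 0
  (v - 2) = 6 / -6 = -1
  v = 2 + (-1) = 1

Answer: 1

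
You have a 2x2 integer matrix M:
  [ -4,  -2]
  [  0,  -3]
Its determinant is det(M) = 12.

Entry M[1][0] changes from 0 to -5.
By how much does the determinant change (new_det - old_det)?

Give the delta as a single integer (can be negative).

Cofactor C_10 = 2
Entry delta = -5 - 0 = -5
Det delta = entry_delta * cofactor = -5 * 2 = -10

Answer: -10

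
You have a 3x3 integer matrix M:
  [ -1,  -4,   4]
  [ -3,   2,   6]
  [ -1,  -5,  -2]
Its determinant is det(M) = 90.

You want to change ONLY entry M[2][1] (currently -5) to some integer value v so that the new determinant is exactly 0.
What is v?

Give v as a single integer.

det is linear in entry M[2][1]: det = old_det + (v - -5) * C_21
Cofactor C_21 = -6
Want det = 0: 90 + (v - -5) * -6 = 0
  (v - -5) = -90 / -6 = 15
  v = -5 + (15) = 10

Answer: 10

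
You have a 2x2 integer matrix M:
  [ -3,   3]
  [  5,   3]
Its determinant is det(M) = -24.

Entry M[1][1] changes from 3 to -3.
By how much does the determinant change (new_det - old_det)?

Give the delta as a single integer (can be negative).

Cofactor C_11 = -3
Entry delta = -3 - 3 = -6
Det delta = entry_delta * cofactor = -6 * -3 = 18

Answer: 18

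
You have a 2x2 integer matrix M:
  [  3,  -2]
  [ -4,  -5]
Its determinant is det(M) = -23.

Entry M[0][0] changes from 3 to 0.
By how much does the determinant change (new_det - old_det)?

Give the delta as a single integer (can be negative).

Cofactor C_00 = -5
Entry delta = 0 - 3 = -3
Det delta = entry_delta * cofactor = -3 * -5 = 15

Answer: 15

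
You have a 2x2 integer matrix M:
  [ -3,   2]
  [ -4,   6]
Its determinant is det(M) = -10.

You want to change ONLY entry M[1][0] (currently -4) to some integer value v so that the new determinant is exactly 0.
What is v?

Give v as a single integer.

Answer: -9

Derivation:
det is linear in entry M[1][0]: det = old_det + (v - -4) * C_10
Cofactor C_10 = -2
Want det = 0: -10 + (v - -4) * -2 = 0
  (v - -4) = 10 / -2 = -5
  v = -4 + (-5) = -9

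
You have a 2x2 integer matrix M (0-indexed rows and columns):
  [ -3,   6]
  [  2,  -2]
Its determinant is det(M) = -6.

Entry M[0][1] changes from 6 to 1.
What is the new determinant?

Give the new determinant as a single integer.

Answer: 4

Derivation:
det is linear in row 0: changing M[0][1] by delta changes det by delta * cofactor(0,1).
Cofactor C_01 = (-1)^(0+1) * minor(0,1) = -2
Entry delta = 1 - 6 = -5
Det delta = -5 * -2 = 10
New det = -6 + 10 = 4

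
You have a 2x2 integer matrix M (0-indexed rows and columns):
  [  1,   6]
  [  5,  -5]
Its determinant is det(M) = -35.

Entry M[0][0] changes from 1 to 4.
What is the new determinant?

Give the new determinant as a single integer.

det is linear in row 0: changing M[0][0] by delta changes det by delta * cofactor(0,0).
Cofactor C_00 = (-1)^(0+0) * minor(0,0) = -5
Entry delta = 4 - 1 = 3
Det delta = 3 * -5 = -15
New det = -35 + -15 = -50

Answer: -50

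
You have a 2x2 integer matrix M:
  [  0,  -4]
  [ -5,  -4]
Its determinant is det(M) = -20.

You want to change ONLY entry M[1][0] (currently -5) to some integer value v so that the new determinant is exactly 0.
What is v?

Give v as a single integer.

det is linear in entry M[1][0]: det = old_det + (v - -5) * C_10
Cofactor C_10 = 4
Want det = 0: -20 + (v - -5) * 4 = 0
  (v - -5) = 20 / 4 = 5
  v = -5 + (5) = 0

Answer: 0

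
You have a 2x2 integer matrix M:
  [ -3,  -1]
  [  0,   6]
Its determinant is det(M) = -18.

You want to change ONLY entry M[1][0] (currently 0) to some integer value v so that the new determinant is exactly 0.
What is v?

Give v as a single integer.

Answer: 18

Derivation:
det is linear in entry M[1][0]: det = old_det + (v - 0) * C_10
Cofactor C_10 = 1
Want det = 0: -18 + (v - 0) * 1 = 0
  (v - 0) = 18 / 1 = 18
  v = 0 + (18) = 18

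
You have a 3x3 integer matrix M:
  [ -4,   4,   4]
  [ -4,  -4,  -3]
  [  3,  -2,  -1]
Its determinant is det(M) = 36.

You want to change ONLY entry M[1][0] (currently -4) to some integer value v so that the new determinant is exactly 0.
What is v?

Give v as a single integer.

det is linear in entry M[1][0]: det = old_det + (v - -4) * C_10
Cofactor C_10 = -4
Want det = 0: 36 + (v - -4) * -4 = 0
  (v - -4) = -36 / -4 = 9
  v = -4 + (9) = 5

Answer: 5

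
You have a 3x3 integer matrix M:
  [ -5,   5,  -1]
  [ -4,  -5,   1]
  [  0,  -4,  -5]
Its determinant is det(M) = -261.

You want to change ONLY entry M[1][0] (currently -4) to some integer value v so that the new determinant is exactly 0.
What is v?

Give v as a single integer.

det is linear in entry M[1][0]: det = old_det + (v - -4) * C_10
Cofactor C_10 = 29
Want det = 0: -261 + (v - -4) * 29 = 0
  (v - -4) = 261 / 29 = 9
  v = -4 + (9) = 5

Answer: 5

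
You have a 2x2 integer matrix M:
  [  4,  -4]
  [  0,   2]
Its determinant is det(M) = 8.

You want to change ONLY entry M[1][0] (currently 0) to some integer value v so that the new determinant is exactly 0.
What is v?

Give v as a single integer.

det is linear in entry M[1][0]: det = old_det + (v - 0) * C_10
Cofactor C_10 = 4
Want det = 0: 8 + (v - 0) * 4 = 0
  (v - 0) = -8 / 4 = -2
  v = 0 + (-2) = -2

Answer: -2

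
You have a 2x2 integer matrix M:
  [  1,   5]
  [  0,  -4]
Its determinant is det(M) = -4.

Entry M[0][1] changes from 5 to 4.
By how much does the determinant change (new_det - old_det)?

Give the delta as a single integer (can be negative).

Cofactor C_01 = 0
Entry delta = 4 - 5 = -1
Det delta = entry_delta * cofactor = -1 * 0 = 0

Answer: 0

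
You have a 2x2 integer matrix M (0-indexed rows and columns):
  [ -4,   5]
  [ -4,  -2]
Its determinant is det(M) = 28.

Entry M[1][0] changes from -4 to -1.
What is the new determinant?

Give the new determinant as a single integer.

Answer: 13

Derivation:
det is linear in row 1: changing M[1][0] by delta changes det by delta * cofactor(1,0).
Cofactor C_10 = (-1)^(1+0) * minor(1,0) = -5
Entry delta = -1 - -4 = 3
Det delta = 3 * -5 = -15
New det = 28 + -15 = 13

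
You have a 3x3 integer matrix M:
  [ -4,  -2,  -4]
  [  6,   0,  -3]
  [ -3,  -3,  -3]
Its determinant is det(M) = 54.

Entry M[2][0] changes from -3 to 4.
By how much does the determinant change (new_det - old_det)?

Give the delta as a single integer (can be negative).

Cofactor C_20 = 6
Entry delta = 4 - -3 = 7
Det delta = entry_delta * cofactor = 7 * 6 = 42

Answer: 42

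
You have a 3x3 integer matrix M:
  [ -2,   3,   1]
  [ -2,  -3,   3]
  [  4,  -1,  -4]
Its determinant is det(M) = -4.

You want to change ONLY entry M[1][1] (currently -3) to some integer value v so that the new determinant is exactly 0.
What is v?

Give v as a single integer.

det is linear in entry M[1][1]: det = old_det + (v - -3) * C_11
Cofactor C_11 = 4
Want det = 0: -4 + (v - -3) * 4 = 0
  (v - -3) = 4 / 4 = 1
  v = -3 + (1) = -2

Answer: -2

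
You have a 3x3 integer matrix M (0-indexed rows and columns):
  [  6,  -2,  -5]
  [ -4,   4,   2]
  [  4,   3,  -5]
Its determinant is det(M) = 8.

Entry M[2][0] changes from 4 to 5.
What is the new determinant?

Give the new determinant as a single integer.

det is linear in row 2: changing M[2][0] by delta changes det by delta * cofactor(2,0).
Cofactor C_20 = (-1)^(2+0) * minor(2,0) = 16
Entry delta = 5 - 4 = 1
Det delta = 1 * 16 = 16
New det = 8 + 16 = 24

Answer: 24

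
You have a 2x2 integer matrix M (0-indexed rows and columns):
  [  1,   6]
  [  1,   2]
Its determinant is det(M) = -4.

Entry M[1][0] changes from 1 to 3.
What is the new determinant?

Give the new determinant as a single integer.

det is linear in row 1: changing M[1][0] by delta changes det by delta * cofactor(1,0).
Cofactor C_10 = (-1)^(1+0) * minor(1,0) = -6
Entry delta = 3 - 1 = 2
Det delta = 2 * -6 = -12
New det = -4 + -12 = -16

Answer: -16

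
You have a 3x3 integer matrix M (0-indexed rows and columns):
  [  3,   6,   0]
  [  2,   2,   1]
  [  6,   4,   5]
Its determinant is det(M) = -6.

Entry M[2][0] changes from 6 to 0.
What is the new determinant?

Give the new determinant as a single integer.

det is linear in row 2: changing M[2][0] by delta changes det by delta * cofactor(2,0).
Cofactor C_20 = (-1)^(2+0) * minor(2,0) = 6
Entry delta = 0 - 6 = -6
Det delta = -6 * 6 = -36
New det = -6 + -36 = -42

Answer: -42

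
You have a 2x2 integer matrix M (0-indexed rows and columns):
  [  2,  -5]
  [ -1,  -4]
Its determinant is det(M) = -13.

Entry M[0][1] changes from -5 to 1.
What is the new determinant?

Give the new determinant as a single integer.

det is linear in row 0: changing M[0][1] by delta changes det by delta * cofactor(0,1).
Cofactor C_01 = (-1)^(0+1) * minor(0,1) = 1
Entry delta = 1 - -5 = 6
Det delta = 6 * 1 = 6
New det = -13 + 6 = -7

Answer: -7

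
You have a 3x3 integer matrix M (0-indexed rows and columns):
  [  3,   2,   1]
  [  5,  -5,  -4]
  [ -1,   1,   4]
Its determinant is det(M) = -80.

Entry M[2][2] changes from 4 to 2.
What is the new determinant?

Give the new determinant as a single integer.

det is linear in row 2: changing M[2][2] by delta changes det by delta * cofactor(2,2).
Cofactor C_22 = (-1)^(2+2) * minor(2,2) = -25
Entry delta = 2 - 4 = -2
Det delta = -2 * -25 = 50
New det = -80 + 50 = -30

Answer: -30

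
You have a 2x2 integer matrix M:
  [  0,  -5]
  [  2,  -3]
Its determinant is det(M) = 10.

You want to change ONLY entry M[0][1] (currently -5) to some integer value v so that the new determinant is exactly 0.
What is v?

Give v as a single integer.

Answer: 0

Derivation:
det is linear in entry M[0][1]: det = old_det + (v - -5) * C_01
Cofactor C_01 = -2
Want det = 0: 10 + (v - -5) * -2 = 0
  (v - -5) = -10 / -2 = 5
  v = -5 + (5) = 0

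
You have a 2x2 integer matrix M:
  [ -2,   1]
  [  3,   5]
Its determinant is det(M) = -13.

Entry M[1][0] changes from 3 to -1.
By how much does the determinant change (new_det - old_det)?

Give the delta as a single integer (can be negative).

Answer: 4

Derivation:
Cofactor C_10 = -1
Entry delta = -1 - 3 = -4
Det delta = entry_delta * cofactor = -4 * -1 = 4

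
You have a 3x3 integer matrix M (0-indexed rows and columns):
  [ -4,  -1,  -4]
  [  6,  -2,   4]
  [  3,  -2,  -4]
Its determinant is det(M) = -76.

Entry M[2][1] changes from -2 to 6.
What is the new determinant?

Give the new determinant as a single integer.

det is linear in row 2: changing M[2][1] by delta changes det by delta * cofactor(2,1).
Cofactor C_21 = (-1)^(2+1) * minor(2,1) = -8
Entry delta = 6 - -2 = 8
Det delta = 8 * -8 = -64
New det = -76 + -64 = -140

Answer: -140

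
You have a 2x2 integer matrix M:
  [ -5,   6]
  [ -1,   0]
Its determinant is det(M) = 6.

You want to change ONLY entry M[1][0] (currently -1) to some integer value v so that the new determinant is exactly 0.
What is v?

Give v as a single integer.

Answer: 0

Derivation:
det is linear in entry M[1][0]: det = old_det + (v - -1) * C_10
Cofactor C_10 = -6
Want det = 0: 6 + (v - -1) * -6 = 0
  (v - -1) = -6 / -6 = 1
  v = -1 + (1) = 0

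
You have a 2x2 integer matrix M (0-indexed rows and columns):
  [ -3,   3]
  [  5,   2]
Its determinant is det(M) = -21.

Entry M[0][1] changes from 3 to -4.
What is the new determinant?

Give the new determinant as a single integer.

Answer: 14

Derivation:
det is linear in row 0: changing M[0][1] by delta changes det by delta * cofactor(0,1).
Cofactor C_01 = (-1)^(0+1) * minor(0,1) = -5
Entry delta = -4 - 3 = -7
Det delta = -7 * -5 = 35
New det = -21 + 35 = 14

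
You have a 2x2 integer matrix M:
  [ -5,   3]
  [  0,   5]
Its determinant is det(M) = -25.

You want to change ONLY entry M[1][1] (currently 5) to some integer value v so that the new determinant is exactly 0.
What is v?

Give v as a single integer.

Answer: 0

Derivation:
det is linear in entry M[1][1]: det = old_det + (v - 5) * C_11
Cofactor C_11 = -5
Want det = 0: -25 + (v - 5) * -5 = 0
  (v - 5) = 25 / -5 = -5
  v = 5 + (-5) = 0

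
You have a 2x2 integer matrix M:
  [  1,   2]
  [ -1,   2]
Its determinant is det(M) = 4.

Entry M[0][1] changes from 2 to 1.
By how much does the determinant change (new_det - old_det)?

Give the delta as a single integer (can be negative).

Cofactor C_01 = 1
Entry delta = 1 - 2 = -1
Det delta = entry_delta * cofactor = -1 * 1 = -1

Answer: -1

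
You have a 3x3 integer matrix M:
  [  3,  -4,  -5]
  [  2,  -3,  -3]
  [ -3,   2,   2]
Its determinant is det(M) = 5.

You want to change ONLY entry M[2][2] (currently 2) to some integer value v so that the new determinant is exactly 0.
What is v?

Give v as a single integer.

det is linear in entry M[2][2]: det = old_det + (v - 2) * C_22
Cofactor C_22 = -1
Want det = 0: 5 + (v - 2) * -1 = 0
  (v - 2) = -5 / -1 = 5
  v = 2 + (5) = 7

Answer: 7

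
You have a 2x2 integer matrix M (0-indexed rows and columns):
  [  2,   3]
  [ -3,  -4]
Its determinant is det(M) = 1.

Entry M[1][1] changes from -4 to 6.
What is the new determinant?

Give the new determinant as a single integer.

Answer: 21

Derivation:
det is linear in row 1: changing M[1][1] by delta changes det by delta * cofactor(1,1).
Cofactor C_11 = (-1)^(1+1) * minor(1,1) = 2
Entry delta = 6 - -4 = 10
Det delta = 10 * 2 = 20
New det = 1 + 20 = 21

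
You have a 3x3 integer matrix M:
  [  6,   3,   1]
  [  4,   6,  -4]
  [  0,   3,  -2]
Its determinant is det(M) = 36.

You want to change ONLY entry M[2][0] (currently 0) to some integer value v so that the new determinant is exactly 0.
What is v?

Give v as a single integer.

Answer: 2

Derivation:
det is linear in entry M[2][0]: det = old_det + (v - 0) * C_20
Cofactor C_20 = -18
Want det = 0: 36 + (v - 0) * -18 = 0
  (v - 0) = -36 / -18 = 2
  v = 0 + (2) = 2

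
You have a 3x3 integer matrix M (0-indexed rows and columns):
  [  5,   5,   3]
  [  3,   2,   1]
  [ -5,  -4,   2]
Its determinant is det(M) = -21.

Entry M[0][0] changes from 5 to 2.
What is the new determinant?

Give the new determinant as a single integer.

Answer: -45

Derivation:
det is linear in row 0: changing M[0][0] by delta changes det by delta * cofactor(0,0).
Cofactor C_00 = (-1)^(0+0) * minor(0,0) = 8
Entry delta = 2 - 5 = -3
Det delta = -3 * 8 = -24
New det = -21 + -24 = -45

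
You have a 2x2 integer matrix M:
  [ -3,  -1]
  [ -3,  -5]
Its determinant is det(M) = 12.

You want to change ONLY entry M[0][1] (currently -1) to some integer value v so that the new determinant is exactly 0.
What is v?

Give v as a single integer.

Answer: -5

Derivation:
det is linear in entry M[0][1]: det = old_det + (v - -1) * C_01
Cofactor C_01 = 3
Want det = 0: 12 + (v - -1) * 3 = 0
  (v - -1) = -12 / 3 = -4
  v = -1 + (-4) = -5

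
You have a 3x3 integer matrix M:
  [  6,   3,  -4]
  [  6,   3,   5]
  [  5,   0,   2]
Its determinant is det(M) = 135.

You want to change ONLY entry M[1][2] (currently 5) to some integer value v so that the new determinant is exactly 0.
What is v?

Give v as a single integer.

Answer: -4

Derivation:
det is linear in entry M[1][2]: det = old_det + (v - 5) * C_12
Cofactor C_12 = 15
Want det = 0: 135 + (v - 5) * 15 = 0
  (v - 5) = -135 / 15 = -9
  v = 5 + (-9) = -4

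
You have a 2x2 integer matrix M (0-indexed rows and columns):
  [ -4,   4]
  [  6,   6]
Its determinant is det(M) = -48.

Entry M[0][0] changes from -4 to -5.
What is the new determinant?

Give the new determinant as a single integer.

Answer: -54

Derivation:
det is linear in row 0: changing M[0][0] by delta changes det by delta * cofactor(0,0).
Cofactor C_00 = (-1)^(0+0) * minor(0,0) = 6
Entry delta = -5 - -4 = -1
Det delta = -1 * 6 = -6
New det = -48 + -6 = -54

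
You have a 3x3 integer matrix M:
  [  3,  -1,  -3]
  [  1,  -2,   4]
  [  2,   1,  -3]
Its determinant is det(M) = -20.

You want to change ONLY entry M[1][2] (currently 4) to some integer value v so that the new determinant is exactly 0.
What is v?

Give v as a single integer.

Answer: 0

Derivation:
det is linear in entry M[1][2]: det = old_det + (v - 4) * C_12
Cofactor C_12 = -5
Want det = 0: -20 + (v - 4) * -5 = 0
  (v - 4) = 20 / -5 = -4
  v = 4 + (-4) = 0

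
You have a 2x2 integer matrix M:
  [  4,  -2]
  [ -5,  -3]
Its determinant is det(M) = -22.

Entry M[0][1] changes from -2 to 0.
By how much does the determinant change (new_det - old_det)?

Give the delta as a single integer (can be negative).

Answer: 10

Derivation:
Cofactor C_01 = 5
Entry delta = 0 - -2 = 2
Det delta = entry_delta * cofactor = 2 * 5 = 10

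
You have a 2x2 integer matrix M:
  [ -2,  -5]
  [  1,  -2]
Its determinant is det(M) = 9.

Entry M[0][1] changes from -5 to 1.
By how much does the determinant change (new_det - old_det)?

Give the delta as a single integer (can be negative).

Answer: -6

Derivation:
Cofactor C_01 = -1
Entry delta = 1 - -5 = 6
Det delta = entry_delta * cofactor = 6 * -1 = -6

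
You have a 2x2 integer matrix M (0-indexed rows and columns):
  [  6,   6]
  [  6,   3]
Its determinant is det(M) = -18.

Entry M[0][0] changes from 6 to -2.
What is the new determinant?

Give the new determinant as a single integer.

Answer: -42

Derivation:
det is linear in row 0: changing M[0][0] by delta changes det by delta * cofactor(0,0).
Cofactor C_00 = (-1)^(0+0) * minor(0,0) = 3
Entry delta = -2 - 6 = -8
Det delta = -8 * 3 = -24
New det = -18 + -24 = -42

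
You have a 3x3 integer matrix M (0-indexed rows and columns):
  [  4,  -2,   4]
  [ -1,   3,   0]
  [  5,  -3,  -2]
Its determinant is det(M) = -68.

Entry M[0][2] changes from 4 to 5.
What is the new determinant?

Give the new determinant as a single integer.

Answer: -80

Derivation:
det is linear in row 0: changing M[0][2] by delta changes det by delta * cofactor(0,2).
Cofactor C_02 = (-1)^(0+2) * minor(0,2) = -12
Entry delta = 5 - 4 = 1
Det delta = 1 * -12 = -12
New det = -68 + -12 = -80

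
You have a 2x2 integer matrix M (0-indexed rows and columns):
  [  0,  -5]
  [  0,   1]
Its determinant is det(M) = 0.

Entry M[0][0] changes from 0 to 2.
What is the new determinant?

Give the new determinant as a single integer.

Answer: 2

Derivation:
det is linear in row 0: changing M[0][0] by delta changes det by delta * cofactor(0,0).
Cofactor C_00 = (-1)^(0+0) * minor(0,0) = 1
Entry delta = 2 - 0 = 2
Det delta = 2 * 1 = 2
New det = 0 + 2 = 2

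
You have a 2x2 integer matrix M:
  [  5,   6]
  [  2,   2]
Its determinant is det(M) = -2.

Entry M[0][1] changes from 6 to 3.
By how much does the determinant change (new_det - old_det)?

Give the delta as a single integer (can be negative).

Answer: 6

Derivation:
Cofactor C_01 = -2
Entry delta = 3 - 6 = -3
Det delta = entry_delta * cofactor = -3 * -2 = 6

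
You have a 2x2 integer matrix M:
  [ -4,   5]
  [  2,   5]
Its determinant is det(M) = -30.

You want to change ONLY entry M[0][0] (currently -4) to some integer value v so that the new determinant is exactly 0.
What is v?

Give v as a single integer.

Answer: 2

Derivation:
det is linear in entry M[0][0]: det = old_det + (v - -4) * C_00
Cofactor C_00 = 5
Want det = 0: -30 + (v - -4) * 5 = 0
  (v - -4) = 30 / 5 = 6
  v = -4 + (6) = 2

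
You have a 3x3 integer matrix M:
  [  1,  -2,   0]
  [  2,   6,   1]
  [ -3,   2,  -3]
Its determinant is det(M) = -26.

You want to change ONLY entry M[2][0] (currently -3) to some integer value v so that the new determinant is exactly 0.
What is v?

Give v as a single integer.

Answer: -16

Derivation:
det is linear in entry M[2][0]: det = old_det + (v - -3) * C_20
Cofactor C_20 = -2
Want det = 0: -26 + (v - -3) * -2 = 0
  (v - -3) = 26 / -2 = -13
  v = -3 + (-13) = -16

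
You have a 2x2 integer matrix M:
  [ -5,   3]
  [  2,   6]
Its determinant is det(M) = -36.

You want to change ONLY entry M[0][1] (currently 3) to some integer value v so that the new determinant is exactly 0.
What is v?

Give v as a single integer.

det is linear in entry M[0][1]: det = old_det + (v - 3) * C_01
Cofactor C_01 = -2
Want det = 0: -36 + (v - 3) * -2 = 0
  (v - 3) = 36 / -2 = -18
  v = 3 + (-18) = -15

Answer: -15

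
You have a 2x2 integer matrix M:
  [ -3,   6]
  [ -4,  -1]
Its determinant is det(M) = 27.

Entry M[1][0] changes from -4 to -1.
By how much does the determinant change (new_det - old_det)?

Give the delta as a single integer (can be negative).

Cofactor C_10 = -6
Entry delta = -1 - -4 = 3
Det delta = entry_delta * cofactor = 3 * -6 = -18

Answer: -18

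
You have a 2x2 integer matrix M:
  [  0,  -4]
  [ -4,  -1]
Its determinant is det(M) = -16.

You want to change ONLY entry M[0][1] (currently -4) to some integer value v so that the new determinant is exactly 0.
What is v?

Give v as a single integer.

det is linear in entry M[0][1]: det = old_det + (v - -4) * C_01
Cofactor C_01 = 4
Want det = 0: -16 + (v - -4) * 4 = 0
  (v - -4) = 16 / 4 = 4
  v = -4 + (4) = 0

Answer: 0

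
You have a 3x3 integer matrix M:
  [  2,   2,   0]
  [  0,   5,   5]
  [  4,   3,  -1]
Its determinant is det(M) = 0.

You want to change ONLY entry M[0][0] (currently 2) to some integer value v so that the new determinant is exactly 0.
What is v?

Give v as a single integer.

det is linear in entry M[0][0]: det = old_det + (v - 2) * C_00
Cofactor C_00 = -20
Want det = 0: 0 + (v - 2) * -20 = 0
  (v - 2) = 0 / -20 = 0
  v = 2 + (0) = 2

Answer: 2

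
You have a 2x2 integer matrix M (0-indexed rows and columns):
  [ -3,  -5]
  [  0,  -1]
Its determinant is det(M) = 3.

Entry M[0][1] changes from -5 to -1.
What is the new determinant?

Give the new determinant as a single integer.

det is linear in row 0: changing M[0][1] by delta changes det by delta * cofactor(0,1).
Cofactor C_01 = (-1)^(0+1) * minor(0,1) = 0
Entry delta = -1 - -5 = 4
Det delta = 4 * 0 = 0
New det = 3 + 0 = 3

Answer: 3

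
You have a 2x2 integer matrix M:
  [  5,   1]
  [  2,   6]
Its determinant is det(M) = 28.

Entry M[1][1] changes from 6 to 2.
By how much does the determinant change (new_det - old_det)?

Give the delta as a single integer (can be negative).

Answer: -20

Derivation:
Cofactor C_11 = 5
Entry delta = 2 - 6 = -4
Det delta = entry_delta * cofactor = -4 * 5 = -20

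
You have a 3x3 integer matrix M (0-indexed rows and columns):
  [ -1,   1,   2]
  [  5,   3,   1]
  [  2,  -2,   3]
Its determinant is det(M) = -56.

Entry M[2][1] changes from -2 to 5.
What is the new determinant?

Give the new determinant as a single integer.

Answer: 21

Derivation:
det is linear in row 2: changing M[2][1] by delta changes det by delta * cofactor(2,1).
Cofactor C_21 = (-1)^(2+1) * minor(2,1) = 11
Entry delta = 5 - -2 = 7
Det delta = 7 * 11 = 77
New det = -56 + 77 = 21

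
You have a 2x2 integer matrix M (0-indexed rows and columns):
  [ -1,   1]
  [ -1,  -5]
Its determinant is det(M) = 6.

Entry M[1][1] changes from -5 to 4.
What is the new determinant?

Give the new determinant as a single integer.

det is linear in row 1: changing M[1][1] by delta changes det by delta * cofactor(1,1).
Cofactor C_11 = (-1)^(1+1) * minor(1,1) = -1
Entry delta = 4 - -5 = 9
Det delta = 9 * -1 = -9
New det = 6 + -9 = -3

Answer: -3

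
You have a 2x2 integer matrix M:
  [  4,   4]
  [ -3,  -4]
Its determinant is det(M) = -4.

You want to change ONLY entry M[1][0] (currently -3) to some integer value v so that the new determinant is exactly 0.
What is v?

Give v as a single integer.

Answer: -4

Derivation:
det is linear in entry M[1][0]: det = old_det + (v - -3) * C_10
Cofactor C_10 = -4
Want det = 0: -4 + (v - -3) * -4 = 0
  (v - -3) = 4 / -4 = -1
  v = -3 + (-1) = -4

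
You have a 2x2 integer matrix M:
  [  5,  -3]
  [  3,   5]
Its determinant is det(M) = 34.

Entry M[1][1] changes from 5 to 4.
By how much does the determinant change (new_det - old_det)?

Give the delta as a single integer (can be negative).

Answer: -5

Derivation:
Cofactor C_11 = 5
Entry delta = 4 - 5 = -1
Det delta = entry_delta * cofactor = -1 * 5 = -5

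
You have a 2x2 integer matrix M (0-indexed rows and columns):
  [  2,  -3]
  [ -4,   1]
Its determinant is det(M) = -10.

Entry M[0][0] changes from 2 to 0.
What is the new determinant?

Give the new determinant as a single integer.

Answer: -12

Derivation:
det is linear in row 0: changing M[0][0] by delta changes det by delta * cofactor(0,0).
Cofactor C_00 = (-1)^(0+0) * minor(0,0) = 1
Entry delta = 0 - 2 = -2
Det delta = -2 * 1 = -2
New det = -10 + -2 = -12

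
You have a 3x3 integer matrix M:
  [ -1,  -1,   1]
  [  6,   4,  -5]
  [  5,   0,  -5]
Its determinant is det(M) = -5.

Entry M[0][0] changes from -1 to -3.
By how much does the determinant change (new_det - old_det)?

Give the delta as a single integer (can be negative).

Cofactor C_00 = -20
Entry delta = -3 - -1 = -2
Det delta = entry_delta * cofactor = -2 * -20 = 40

Answer: 40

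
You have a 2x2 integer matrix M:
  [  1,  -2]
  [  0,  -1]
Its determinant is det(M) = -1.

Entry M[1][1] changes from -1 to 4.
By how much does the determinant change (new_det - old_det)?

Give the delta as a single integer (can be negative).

Cofactor C_11 = 1
Entry delta = 4 - -1 = 5
Det delta = entry_delta * cofactor = 5 * 1 = 5

Answer: 5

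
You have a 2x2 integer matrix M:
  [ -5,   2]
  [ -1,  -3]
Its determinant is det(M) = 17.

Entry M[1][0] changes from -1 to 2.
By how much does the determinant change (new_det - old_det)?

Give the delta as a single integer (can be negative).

Answer: -6

Derivation:
Cofactor C_10 = -2
Entry delta = 2 - -1 = 3
Det delta = entry_delta * cofactor = 3 * -2 = -6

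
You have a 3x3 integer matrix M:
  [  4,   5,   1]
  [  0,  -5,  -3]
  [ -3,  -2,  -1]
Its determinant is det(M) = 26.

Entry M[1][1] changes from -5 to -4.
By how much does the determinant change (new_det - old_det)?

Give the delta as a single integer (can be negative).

Cofactor C_11 = -1
Entry delta = -4 - -5 = 1
Det delta = entry_delta * cofactor = 1 * -1 = -1

Answer: -1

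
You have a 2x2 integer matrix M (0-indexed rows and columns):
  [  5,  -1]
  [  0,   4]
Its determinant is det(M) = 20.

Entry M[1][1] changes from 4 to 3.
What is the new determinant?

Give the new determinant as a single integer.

Answer: 15

Derivation:
det is linear in row 1: changing M[1][1] by delta changes det by delta * cofactor(1,1).
Cofactor C_11 = (-1)^(1+1) * minor(1,1) = 5
Entry delta = 3 - 4 = -1
Det delta = -1 * 5 = -5
New det = 20 + -5 = 15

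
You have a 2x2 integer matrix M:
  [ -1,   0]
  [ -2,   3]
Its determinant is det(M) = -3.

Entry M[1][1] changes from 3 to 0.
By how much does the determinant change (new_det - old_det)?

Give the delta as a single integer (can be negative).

Cofactor C_11 = -1
Entry delta = 0 - 3 = -3
Det delta = entry_delta * cofactor = -3 * -1 = 3

Answer: 3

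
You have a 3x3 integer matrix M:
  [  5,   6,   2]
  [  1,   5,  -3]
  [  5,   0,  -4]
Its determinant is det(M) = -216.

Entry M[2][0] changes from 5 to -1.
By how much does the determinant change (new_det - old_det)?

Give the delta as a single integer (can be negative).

Answer: 168

Derivation:
Cofactor C_20 = -28
Entry delta = -1 - 5 = -6
Det delta = entry_delta * cofactor = -6 * -28 = 168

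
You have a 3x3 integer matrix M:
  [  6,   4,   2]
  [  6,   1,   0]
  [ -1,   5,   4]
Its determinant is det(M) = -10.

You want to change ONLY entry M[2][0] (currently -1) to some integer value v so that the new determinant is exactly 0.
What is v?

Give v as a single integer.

Answer: -6

Derivation:
det is linear in entry M[2][0]: det = old_det + (v - -1) * C_20
Cofactor C_20 = -2
Want det = 0: -10 + (v - -1) * -2 = 0
  (v - -1) = 10 / -2 = -5
  v = -1 + (-5) = -6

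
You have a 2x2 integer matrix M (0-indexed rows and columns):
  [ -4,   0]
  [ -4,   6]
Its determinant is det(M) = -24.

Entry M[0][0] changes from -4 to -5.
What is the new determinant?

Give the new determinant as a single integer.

Answer: -30

Derivation:
det is linear in row 0: changing M[0][0] by delta changes det by delta * cofactor(0,0).
Cofactor C_00 = (-1)^(0+0) * minor(0,0) = 6
Entry delta = -5 - -4 = -1
Det delta = -1 * 6 = -6
New det = -24 + -6 = -30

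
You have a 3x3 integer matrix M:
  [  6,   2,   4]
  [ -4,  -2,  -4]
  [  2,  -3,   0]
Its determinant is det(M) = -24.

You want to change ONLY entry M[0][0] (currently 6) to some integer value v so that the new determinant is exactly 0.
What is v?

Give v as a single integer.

Answer: 4

Derivation:
det is linear in entry M[0][0]: det = old_det + (v - 6) * C_00
Cofactor C_00 = -12
Want det = 0: -24 + (v - 6) * -12 = 0
  (v - 6) = 24 / -12 = -2
  v = 6 + (-2) = 4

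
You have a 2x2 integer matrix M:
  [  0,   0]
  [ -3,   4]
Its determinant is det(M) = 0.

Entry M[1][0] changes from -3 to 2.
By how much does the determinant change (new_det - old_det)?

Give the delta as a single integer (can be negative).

Cofactor C_10 = 0
Entry delta = 2 - -3 = 5
Det delta = entry_delta * cofactor = 5 * 0 = 0

Answer: 0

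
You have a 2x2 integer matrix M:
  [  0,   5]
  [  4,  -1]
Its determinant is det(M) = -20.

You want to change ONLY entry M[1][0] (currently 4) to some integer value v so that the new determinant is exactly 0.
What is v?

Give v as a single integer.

Answer: 0

Derivation:
det is linear in entry M[1][0]: det = old_det + (v - 4) * C_10
Cofactor C_10 = -5
Want det = 0: -20 + (v - 4) * -5 = 0
  (v - 4) = 20 / -5 = -4
  v = 4 + (-4) = 0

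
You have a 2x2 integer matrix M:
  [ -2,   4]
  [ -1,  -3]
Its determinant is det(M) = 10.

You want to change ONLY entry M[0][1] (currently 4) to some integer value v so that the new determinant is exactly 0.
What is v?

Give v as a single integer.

Answer: -6

Derivation:
det is linear in entry M[0][1]: det = old_det + (v - 4) * C_01
Cofactor C_01 = 1
Want det = 0: 10 + (v - 4) * 1 = 0
  (v - 4) = -10 / 1 = -10
  v = 4 + (-10) = -6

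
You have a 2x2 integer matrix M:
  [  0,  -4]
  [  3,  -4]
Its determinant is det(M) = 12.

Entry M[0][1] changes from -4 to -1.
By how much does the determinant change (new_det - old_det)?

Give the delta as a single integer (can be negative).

Cofactor C_01 = -3
Entry delta = -1 - -4 = 3
Det delta = entry_delta * cofactor = 3 * -3 = -9

Answer: -9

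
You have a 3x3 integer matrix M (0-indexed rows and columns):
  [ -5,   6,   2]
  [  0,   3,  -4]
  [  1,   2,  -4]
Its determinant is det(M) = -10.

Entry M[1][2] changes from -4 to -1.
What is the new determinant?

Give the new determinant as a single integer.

Answer: 38

Derivation:
det is linear in row 1: changing M[1][2] by delta changes det by delta * cofactor(1,2).
Cofactor C_12 = (-1)^(1+2) * minor(1,2) = 16
Entry delta = -1 - -4 = 3
Det delta = 3 * 16 = 48
New det = -10 + 48 = 38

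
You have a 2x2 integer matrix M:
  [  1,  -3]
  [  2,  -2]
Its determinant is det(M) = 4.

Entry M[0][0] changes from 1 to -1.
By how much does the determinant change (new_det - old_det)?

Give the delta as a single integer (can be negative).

Cofactor C_00 = -2
Entry delta = -1 - 1 = -2
Det delta = entry_delta * cofactor = -2 * -2 = 4

Answer: 4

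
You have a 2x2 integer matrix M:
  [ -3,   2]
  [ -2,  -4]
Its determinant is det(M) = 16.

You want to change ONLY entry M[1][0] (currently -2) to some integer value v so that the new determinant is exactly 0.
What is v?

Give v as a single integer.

Answer: 6

Derivation:
det is linear in entry M[1][0]: det = old_det + (v - -2) * C_10
Cofactor C_10 = -2
Want det = 0: 16 + (v - -2) * -2 = 0
  (v - -2) = -16 / -2 = 8
  v = -2 + (8) = 6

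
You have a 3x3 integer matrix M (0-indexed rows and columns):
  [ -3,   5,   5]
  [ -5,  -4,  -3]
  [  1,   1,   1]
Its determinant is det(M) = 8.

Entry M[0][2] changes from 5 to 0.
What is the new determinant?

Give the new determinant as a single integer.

Answer: 13

Derivation:
det is linear in row 0: changing M[0][2] by delta changes det by delta * cofactor(0,2).
Cofactor C_02 = (-1)^(0+2) * minor(0,2) = -1
Entry delta = 0 - 5 = -5
Det delta = -5 * -1 = 5
New det = 8 + 5 = 13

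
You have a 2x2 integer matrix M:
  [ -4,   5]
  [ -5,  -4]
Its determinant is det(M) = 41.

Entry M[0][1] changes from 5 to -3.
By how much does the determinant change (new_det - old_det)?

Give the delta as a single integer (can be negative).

Cofactor C_01 = 5
Entry delta = -3 - 5 = -8
Det delta = entry_delta * cofactor = -8 * 5 = -40

Answer: -40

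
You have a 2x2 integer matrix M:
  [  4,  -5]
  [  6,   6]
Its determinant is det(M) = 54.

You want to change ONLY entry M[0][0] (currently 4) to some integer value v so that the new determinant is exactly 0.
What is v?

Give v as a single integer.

det is linear in entry M[0][0]: det = old_det + (v - 4) * C_00
Cofactor C_00 = 6
Want det = 0: 54 + (v - 4) * 6 = 0
  (v - 4) = -54 / 6 = -9
  v = 4 + (-9) = -5

Answer: -5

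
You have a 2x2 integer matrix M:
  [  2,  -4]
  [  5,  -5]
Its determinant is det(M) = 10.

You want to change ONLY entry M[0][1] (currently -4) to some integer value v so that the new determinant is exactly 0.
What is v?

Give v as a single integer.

det is linear in entry M[0][1]: det = old_det + (v - -4) * C_01
Cofactor C_01 = -5
Want det = 0: 10 + (v - -4) * -5 = 0
  (v - -4) = -10 / -5 = 2
  v = -4 + (2) = -2

Answer: -2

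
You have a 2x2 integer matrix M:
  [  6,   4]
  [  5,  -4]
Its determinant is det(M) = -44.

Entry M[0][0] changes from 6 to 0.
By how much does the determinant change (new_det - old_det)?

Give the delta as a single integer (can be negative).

Answer: 24

Derivation:
Cofactor C_00 = -4
Entry delta = 0 - 6 = -6
Det delta = entry_delta * cofactor = -6 * -4 = 24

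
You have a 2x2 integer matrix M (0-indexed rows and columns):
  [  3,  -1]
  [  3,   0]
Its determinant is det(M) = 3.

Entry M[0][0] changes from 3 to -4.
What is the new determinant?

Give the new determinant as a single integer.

Answer: 3

Derivation:
det is linear in row 0: changing M[0][0] by delta changes det by delta * cofactor(0,0).
Cofactor C_00 = (-1)^(0+0) * minor(0,0) = 0
Entry delta = -4 - 3 = -7
Det delta = -7 * 0 = 0
New det = 3 + 0 = 3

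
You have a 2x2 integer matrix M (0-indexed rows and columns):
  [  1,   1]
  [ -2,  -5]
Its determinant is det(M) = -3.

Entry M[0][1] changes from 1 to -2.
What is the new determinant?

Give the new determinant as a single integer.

Answer: -9

Derivation:
det is linear in row 0: changing M[0][1] by delta changes det by delta * cofactor(0,1).
Cofactor C_01 = (-1)^(0+1) * minor(0,1) = 2
Entry delta = -2 - 1 = -3
Det delta = -3 * 2 = -6
New det = -3 + -6 = -9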